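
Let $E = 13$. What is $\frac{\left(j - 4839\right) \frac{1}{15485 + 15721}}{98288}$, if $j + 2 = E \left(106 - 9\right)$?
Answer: $- \frac{895}{766793832} \approx -1.1672 \cdot 10^{-6}$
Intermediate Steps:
$j = 1259$ ($j = -2 + 13 \left(106 - 9\right) = -2 + 13 \cdot 97 = -2 + 1261 = 1259$)
$\frac{\left(j - 4839\right) \frac{1}{15485 + 15721}}{98288} = \frac{\left(1259 - 4839\right) \frac{1}{15485 + 15721}}{98288} = - \frac{3580}{31206} \cdot \frac{1}{98288} = \left(-3580\right) \frac{1}{31206} \cdot \frac{1}{98288} = \left(- \frac{1790}{15603}\right) \frac{1}{98288} = - \frac{895}{766793832}$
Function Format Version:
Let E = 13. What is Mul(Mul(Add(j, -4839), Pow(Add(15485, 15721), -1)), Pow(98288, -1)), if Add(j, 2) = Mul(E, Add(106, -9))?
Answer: Rational(-895, 766793832) ≈ -1.1672e-6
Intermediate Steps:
j = 1259 (j = Add(-2, Mul(13, Add(106, -9))) = Add(-2, Mul(13, 97)) = Add(-2, 1261) = 1259)
Mul(Mul(Add(j, -4839), Pow(Add(15485, 15721), -1)), Pow(98288, -1)) = Mul(Mul(Add(1259, -4839), Pow(Add(15485, 15721), -1)), Pow(98288, -1)) = Mul(Mul(-3580, Pow(31206, -1)), Rational(1, 98288)) = Mul(Mul(-3580, Rational(1, 31206)), Rational(1, 98288)) = Mul(Rational(-1790, 15603), Rational(1, 98288)) = Rational(-895, 766793832)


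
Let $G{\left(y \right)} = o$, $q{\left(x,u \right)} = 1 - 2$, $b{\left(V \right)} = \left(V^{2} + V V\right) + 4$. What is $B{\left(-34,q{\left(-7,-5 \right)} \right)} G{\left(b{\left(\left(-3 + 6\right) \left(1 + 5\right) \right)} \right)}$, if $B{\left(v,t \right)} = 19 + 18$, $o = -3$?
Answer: $-111$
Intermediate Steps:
$b{\left(V \right)} = 4 + 2 V^{2}$ ($b{\left(V \right)} = \left(V^{2} + V^{2}\right) + 4 = 2 V^{2} + 4 = 4 + 2 V^{2}$)
$q{\left(x,u \right)} = -1$
$G{\left(y \right)} = -3$
$B{\left(v,t \right)} = 37$
$B{\left(-34,q{\left(-7,-5 \right)} \right)} G{\left(b{\left(\left(-3 + 6\right) \left(1 + 5\right) \right)} \right)} = 37 \left(-3\right) = -111$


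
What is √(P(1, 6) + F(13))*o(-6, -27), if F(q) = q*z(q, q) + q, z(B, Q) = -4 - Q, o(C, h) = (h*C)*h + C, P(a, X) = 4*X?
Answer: -8760*I*√46 ≈ -59413.0*I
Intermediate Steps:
o(C, h) = C + C*h² (o(C, h) = (C*h)*h + C = C*h² + C = C + C*h²)
F(q) = q + q*(-4 - q) (F(q) = q*(-4 - q) + q = q + q*(-4 - q))
√(P(1, 6) + F(13))*o(-6, -27) = √(4*6 - 1*13*(3 + 13))*(-6*(1 + (-27)²)) = √(24 - 1*13*16)*(-6*(1 + 729)) = √(24 - 208)*(-6*730) = √(-184)*(-4380) = (2*I*√46)*(-4380) = -8760*I*√46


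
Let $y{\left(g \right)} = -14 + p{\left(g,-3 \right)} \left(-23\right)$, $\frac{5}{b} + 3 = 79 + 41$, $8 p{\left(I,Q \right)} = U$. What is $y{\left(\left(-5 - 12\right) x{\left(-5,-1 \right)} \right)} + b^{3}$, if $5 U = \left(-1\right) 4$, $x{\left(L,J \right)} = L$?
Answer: $- \frac{187387471}{16016130} \approx -11.7$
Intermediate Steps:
$U = - \frac{4}{5}$ ($U = \frac{\left(-1\right) 4}{5} = \frac{1}{5} \left(-4\right) = - \frac{4}{5} \approx -0.8$)
$p{\left(I,Q \right)} = - \frac{1}{10}$ ($p{\left(I,Q \right)} = \frac{1}{8} \left(- \frac{4}{5}\right) = - \frac{1}{10}$)
$b = \frac{5}{117}$ ($b = \frac{5}{-3 + \left(79 + 41\right)} = \frac{5}{-3 + 120} = \frac{5}{117} \approx 0.042735$)
$y{\left(g \right)} = - \frac{117}{10}$ ($y{\left(g \right)} = -14 - - \frac{23}{10} = -14 + \frac{23}{10} = - \frac{117}{10}$)
$y{\left(\left(-5 - 12\right) x{\left(-5,-1 \right)} \right)} + b^{3} = - \frac{117}{10} + \left(\frac{5}{117}\right)^{3} = - \frac{117}{10} + \frac{125}{1601613} = - \frac{187387471}{16016130}$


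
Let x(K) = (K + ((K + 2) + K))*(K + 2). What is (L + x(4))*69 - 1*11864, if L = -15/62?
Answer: -377251/62 ≈ -6084.7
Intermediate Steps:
L = -15/62 (L = -15*1/62 = -15/62 ≈ -0.24194)
x(K) = (2 + K)*(2 + 3*K) (x(K) = (K + ((2 + K) + K))*(2 + K) = (K + (2 + 2*K))*(2 + K) = (2 + 3*K)*(2 + K) = (2 + K)*(2 + 3*K))
(L + x(4))*69 - 1*11864 = (-15/62 + (4 + 3*4² + 8*4))*69 - 1*11864 = (-15/62 + (4 + 3*16 + 32))*69 - 11864 = (-15/62 + (4 + 48 + 32))*69 - 11864 = (-15/62 + 84)*69 - 11864 = (5193/62)*69 - 11864 = 358317/62 - 11864 = -377251/62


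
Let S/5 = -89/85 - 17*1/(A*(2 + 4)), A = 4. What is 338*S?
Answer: -605189/204 ≈ -2966.6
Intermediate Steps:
S = -3581/408 (S = 5*(-89/85 - 17*1/(4*(2 + 4))) = 5*(-89*1/85 - 17/(4*6)) = 5*(-89/85 - 17/24) = 5*(-3581/2040) = -3581/408 ≈ -8.7770)
338*S = 338*(-3581/408) = -605189/204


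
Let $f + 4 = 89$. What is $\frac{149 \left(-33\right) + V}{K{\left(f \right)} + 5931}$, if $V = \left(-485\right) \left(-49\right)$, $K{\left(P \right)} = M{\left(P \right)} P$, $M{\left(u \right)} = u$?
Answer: $\frac{4712}{3289} \approx 1.4327$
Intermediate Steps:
$f = 85$ ($f = -4 + 89 = 85$)
$K{\left(P \right)} = P^{2}$ ($K{\left(P \right)} = P P = P^{2}$)
$V = 23765$
$\frac{149 \left(-33\right) + V}{K{\left(f \right)} + 5931} = \frac{149 \left(-33\right) + 23765}{85^{2} + 5931} = \frac{-4917 + 23765}{7225 + 5931} = \frac{18848}{13156} = 18848 \cdot \frac{1}{13156} = \frac{4712}{3289}$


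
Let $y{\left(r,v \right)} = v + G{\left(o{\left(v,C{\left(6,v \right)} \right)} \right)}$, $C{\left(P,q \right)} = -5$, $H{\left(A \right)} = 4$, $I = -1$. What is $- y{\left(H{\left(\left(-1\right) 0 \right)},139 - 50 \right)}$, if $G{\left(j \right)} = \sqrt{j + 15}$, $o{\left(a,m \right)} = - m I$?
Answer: $-89 - \sqrt{10} \approx -92.162$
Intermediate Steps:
$o{\left(a,m \right)} = m$ ($o{\left(a,m \right)} = - m \left(-1\right) = m$)
$G{\left(j \right)} = \sqrt{15 + j}$
$y{\left(r,v \right)} = v + \sqrt{10}$ ($y{\left(r,v \right)} = v + \sqrt{15 - 5} = v + \sqrt{10}$)
$- y{\left(H{\left(\left(-1\right) 0 \right)},139 - 50 \right)} = - (\left(139 - 50\right) + \sqrt{10}) = - (89 + \sqrt{10}) = -89 - \sqrt{10}$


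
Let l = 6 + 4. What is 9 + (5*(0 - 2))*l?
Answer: -91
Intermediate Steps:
l = 10
9 + (5*(0 - 2))*l = 9 + (5*(0 - 2))*10 = 9 + (5*(-2))*10 = 9 - 10*10 = 9 - 100 = -91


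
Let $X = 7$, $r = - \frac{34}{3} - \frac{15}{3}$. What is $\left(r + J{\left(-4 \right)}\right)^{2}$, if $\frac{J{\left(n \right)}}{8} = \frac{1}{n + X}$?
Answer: $\frac{1681}{9} \approx 186.78$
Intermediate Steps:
$r = - \frac{49}{3}$ ($r = \left(-34\right) \frac{1}{3} - 5 = - \frac{34}{3} - 5 = - \frac{49}{3} \approx -16.333$)
$J{\left(n \right)} = \frac{8}{7 + n}$ ($J{\left(n \right)} = \frac{8}{n + 7} = \frac{8}{7 + n}$)
$\left(r + J{\left(-4 \right)}\right)^{2} = \left(- \frac{49}{3} + \frac{8}{7 - 4}\right)^{2} = \left(- \frac{49}{3} + \frac{8}{3}\right)^{2} = \left(- \frac{41}{3}\right)^{2} = \frac{1681}{9}$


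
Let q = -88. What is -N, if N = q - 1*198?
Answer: 286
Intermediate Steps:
N = -286 (N = -88 - 1*198 = -88 - 198 = -286)
-N = -1*(-286) = 286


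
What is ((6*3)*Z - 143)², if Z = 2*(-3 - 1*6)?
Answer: 218089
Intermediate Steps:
Z = -18 (Z = 2*(-3 - 6) = 2*(-9) = -18)
((6*3)*Z - 143)² = ((6*3)*(-18) - 143)² = (18*(-18) - 143)² = (-324 - 143)² = (-467)² = 218089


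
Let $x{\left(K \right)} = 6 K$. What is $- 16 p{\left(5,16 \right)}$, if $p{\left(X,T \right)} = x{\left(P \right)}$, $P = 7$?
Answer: $-672$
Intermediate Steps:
$p{\left(X,T \right)} = 42$ ($p{\left(X,T \right)} = 6 \cdot 7 = 42$)
$- 16 p{\left(5,16 \right)} = \left(-16\right) 42 = -672$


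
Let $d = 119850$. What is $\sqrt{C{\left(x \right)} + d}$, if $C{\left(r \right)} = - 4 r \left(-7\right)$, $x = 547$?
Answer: $\sqrt{135166} \approx 367.65$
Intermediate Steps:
$C{\left(r \right)} = 28 r$
$\sqrt{C{\left(x \right)} + d} = \sqrt{28 \cdot 547 + 119850} = \sqrt{15316 + 119850} = \sqrt{135166}$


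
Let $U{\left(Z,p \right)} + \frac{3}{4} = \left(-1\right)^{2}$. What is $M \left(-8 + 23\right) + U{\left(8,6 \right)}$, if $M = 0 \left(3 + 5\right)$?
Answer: $\frac{1}{4} \approx 0.25$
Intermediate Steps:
$U{\left(Z,p \right)} = \frac{1}{4}$ ($U{\left(Z,p \right)} = - \frac{3}{4} + \left(-1\right)^{2} = - \frac{3}{4} + 1 = \frac{1}{4}$)
$M = 0$ ($M = 0 \cdot 8 = 0$)
$M \left(-8 + 23\right) + U{\left(8,6 \right)} = 0 \left(-8 + 23\right) + \frac{1}{4} = 0 \cdot 15 + \frac{1}{4} = 0 + \frac{1}{4} = \frac{1}{4}$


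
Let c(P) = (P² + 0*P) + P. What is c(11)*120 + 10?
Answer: 15850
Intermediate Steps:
c(P) = P + P² (c(P) = (P² + 0) + P = P² + P = P + P²)
c(11)*120 + 10 = (11*(1 + 11))*120 + 10 = (11*12)*120 + 10 = 132*120 + 10 = 15840 + 10 = 15850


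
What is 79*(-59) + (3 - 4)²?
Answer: -4660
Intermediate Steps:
79*(-59) + (3 - 4)² = -4661 + (-1)² = -4661 + 1 = -4660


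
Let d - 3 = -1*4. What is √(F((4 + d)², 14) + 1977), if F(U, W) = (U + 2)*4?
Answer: √2021 ≈ 44.956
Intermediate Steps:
d = -1 (d = 3 - 1*4 = 3 - 4 = -1)
F(U, W) = 8 + 4*U (F(U, W) = (2 + U)*4 = 8 + 4*U)
√(F((4 + d)², 14) + 1977) = √((8 + 4*(4 - 1)²) + 1977) = √((8 + 4*3²) + 1977) = √((8 + 4*9) + 1977) = √((8 + 36) + 1977) = √(44 + 1977) = √2021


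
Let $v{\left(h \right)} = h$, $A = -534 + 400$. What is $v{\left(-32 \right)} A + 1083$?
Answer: $5371$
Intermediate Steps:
$A = -134$
$v{\left(-32 \right)} A + 1083 = \left(-32\right) \left(-134\right) + 1083 = 4288 + 1083 = 5371$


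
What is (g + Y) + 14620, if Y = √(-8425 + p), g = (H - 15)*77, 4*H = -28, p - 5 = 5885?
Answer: 12926 + 13*I*√15 ≈ 12926.0 + 50.349*I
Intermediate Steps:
p = 5890 (p = 5 + 5885 = 5890)
H = -7 (H = (¼)*(-28) = -7)
g = -1694 (g = (-7 - 15)*77 = -22*77 = -1694)
Y = 13*I*√15 (Y = √(-8425 + 5890) = √(-2535) = 13*I*√15 ≈ 50.349*I)
(g + Y) + 14620 = (-1694 + 13*I*√15) + 14620 = 12926 + 13*I*√15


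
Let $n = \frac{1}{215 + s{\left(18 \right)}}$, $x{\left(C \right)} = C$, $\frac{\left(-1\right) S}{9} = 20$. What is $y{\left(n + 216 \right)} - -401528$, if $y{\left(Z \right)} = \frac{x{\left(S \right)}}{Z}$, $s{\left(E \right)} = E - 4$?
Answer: $\frac{3972308260}{9893} \approx 4.0153 \cdot 10^{5}$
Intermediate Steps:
$s{\left(E \right)} = -4 + E$
$S = -180$ ($S = \left(-9\right) 20 = -180$)
$n = \frac{1}{229}$ ($n = \frac{1}{215 + \left(-4 + 18\right)} = \frac{1}{215 + 14} = \frac{1}{229} \approx 0.0043668$)
$y{\left(Z \right)} = - \frac{180}{Z}$
$y{\left(n + 216 \right)} - -401528 = - \frac{180}{\frac{1}{229} + 216} - -401528 = - \frac{180}{\frac{49465}{229}} + 401528 = \left(-180\right) \frac{229}{49465} + 401528 = - \frac{8244}{9893} + 401528 = \frac{3972308260}{9893}$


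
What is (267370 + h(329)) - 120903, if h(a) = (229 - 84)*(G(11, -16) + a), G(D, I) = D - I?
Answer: 198087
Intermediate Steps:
h(a) = 3915 + 145*a (h(a) = (229 - 84)*((11 - 1*(-16)) + a) = 145*((11 + 16) + a) = 145*(27 + a) = 3915 + 145*a)
(267370 + h(329)) - 120903 = (267370 + (3915 + 145*329)) - 120903 = (267370 + (3915 + 47705)) - 120903 = (267370 + 51620) - 120903 = 318990 - 120903 = 198087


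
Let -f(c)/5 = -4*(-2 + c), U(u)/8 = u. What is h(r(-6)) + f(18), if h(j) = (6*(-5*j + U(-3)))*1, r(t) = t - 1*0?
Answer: 356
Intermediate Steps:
U(u) = 8*u
f(c) = -40 + 20*c (f(c) = -(-20)*(-2 + c) = -5*(8 - 4*c) = -40 + 20*c)
r(t) = t (r(t) = t + 0 = t)
h(j) = -144 - 30*j (h(j) = (6*(-5*j + 8*(-3)))*1 = (6*(-5*j - 24))*1 = (6*(-24 - 5*j))*1 = (-144 - 30*j)*1 = -144 - 30*j)
h(r(-6)) + f(18) = (-144 - 30*(-6)) + (-40 + 20*18) = (-144 + 180) + (-40 + 360) = 36 + 320 = 356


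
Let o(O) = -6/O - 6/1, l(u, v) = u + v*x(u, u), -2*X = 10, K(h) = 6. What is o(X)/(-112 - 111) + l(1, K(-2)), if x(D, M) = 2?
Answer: 14519/1115 ≈ 13.022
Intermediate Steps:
X = -5 (X = -½*10 = -5)
l(u, v) = u + 2*v (l(u, v) = u + v*2 = u + 2*v)
o(O) = -6 - 6/O (o(O) = -6/O - 6*1 = -6/O - 6 = -6 - 6/O)
o(X)/(-112 - 111) + l(1, K(-2)) = (-6 - 6/(-5))/(-112 - 111) + (1 + 2*6) = (-6 - 6*(-⅕))/(-223) + (1 + 12) = (-6 + 6/5)*(-1/223) + 13 = -24/5*(-1/223) + 13 = 24/1115 + 13 = 14519/1115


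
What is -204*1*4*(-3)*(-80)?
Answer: -195840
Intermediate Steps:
-204*1*4*(-3)*(-80) = -816*(-3)*(-80) = -204*(-12)*(-80) = 2448*(-80) = -195840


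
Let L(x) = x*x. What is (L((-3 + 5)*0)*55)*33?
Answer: 0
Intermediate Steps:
L(x) = x**2
(L((-3 + 5)*0)*55)*33 = (((-3 + 5)*0)**2*55)*33 = ((2*0)**2*55)*33 = (0**2*55)*33 = (0*55)*33 = 0*33 = 0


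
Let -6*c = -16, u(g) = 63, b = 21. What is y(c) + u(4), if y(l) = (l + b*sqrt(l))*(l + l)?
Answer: 695/9 + 224*sqrt(6)/3 ≈ 260.12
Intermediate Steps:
c = 8/3 (c = -1/6*(-16) = 8/3 ≈ 2.6667)
y(l) = 2*l*(l + 21*sqrt(l)) (y(l) = (l + 21*sqrt(l))*(l + l) = (l + 21*sqrt(l))*(2*l) = 2*l*(l + 21*sqrt(l)))
y(c) + u(4) = (2*(8/3)**2 + 42*(8/3)**(3/2)) + 63 = (2*(64/9) + 42*(16*sqrt(6)/9)) + 63 = (128/9 + 224*sqrt(6)/3) + 63 = 695/9 + 224*sqrt(6)/3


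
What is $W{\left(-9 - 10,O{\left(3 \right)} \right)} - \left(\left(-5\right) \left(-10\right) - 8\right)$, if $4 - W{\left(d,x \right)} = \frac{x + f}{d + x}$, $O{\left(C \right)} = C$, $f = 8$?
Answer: $- \frac{597}{16} \approx -37.313$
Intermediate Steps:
$W{\left(d,x \right)} = 4 - \frac{8 + x}{d + x}$ ($W{\left(d,x \right)} = 4 - \frac{x + 8}{d + x} = 4 - \frac{8 + x}{d + x}$)
$W{\left(-9 - 10,O{\left(3 \right)} \right)} - \left(\left(-5\right) \left(-10\right) - 8\right) = \frac{-8 + 3 \cdot 3 + 4 \left(-9 - 10\right)}{\left(-9 - 10\right) + 3} - \left(\left(-5\right) \left(-10\right) - 8\right) = \frac{-8 + 9 + 4 \left(-9 - 10\right)}{\left(-9 - 10\right) + 3} - \left(50 - 8\right) = \frac{-8 + 9 + 4 \left(-19\right)}{-19 + 3} - 42 = \frac{-8 + 9 - 76}{-16} - 42 = \left(- \frac{1}{16}\right) \left(-75\right) - 42 = \frac{75}{16} - 42 = - \frac{597}{16}$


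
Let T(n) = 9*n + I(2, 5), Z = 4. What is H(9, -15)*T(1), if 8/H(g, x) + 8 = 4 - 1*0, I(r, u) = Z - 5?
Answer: -16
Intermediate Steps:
I(r, u) = -1 (I(r, u) = 4 - 5 = -1)
T(n) = -1 + 9*n (T(n) = 9*n - 1 = -1 + 9*n)
H(g, x) = -2 (H(g, x) = 8/(-8 + (4 - 1*0)) = 8/(-8 + (4 + 0)) = 8/(-8 + 4) = 8/(-4) = 8*(-¼) = -2)
H(9, -15)*T(1) = -2*(-1 + 9*1) = -2*(-1 + 9) = -2*8 = -16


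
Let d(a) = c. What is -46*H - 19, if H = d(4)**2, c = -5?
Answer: -1169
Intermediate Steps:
d(a) = -5
H = 25 (H = (-5)**2 = 25)
-46*H - 19 = -46*25 - 19 = -1150 - 19 = -1169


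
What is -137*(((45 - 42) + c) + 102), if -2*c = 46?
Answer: -11234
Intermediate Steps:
c = -23 (c = -½*46 = -23)
-137*(((45 - 42) + c) + 102) = -137*(((45 - 42) - 23) + 102) = -137*((3 - 23) + 102) = -137*(-20 + 102) = -137*82 = -11234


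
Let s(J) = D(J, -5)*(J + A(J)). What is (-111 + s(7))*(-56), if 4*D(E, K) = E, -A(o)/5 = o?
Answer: 8960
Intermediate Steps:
A(o) = -5*o
D(E, K) = E/4
s(J) = -J**2 (s(J) = (J/4)*(J - 5*J) = (J/4)*(-4*J) = -J**2)
(-111 + s(7))*(-56) = (-111 - 1*7**2)*(-56) = (-111 - 1*49)*(-56) = (-111 - 49)*(-56) = -160*(-56) = 8960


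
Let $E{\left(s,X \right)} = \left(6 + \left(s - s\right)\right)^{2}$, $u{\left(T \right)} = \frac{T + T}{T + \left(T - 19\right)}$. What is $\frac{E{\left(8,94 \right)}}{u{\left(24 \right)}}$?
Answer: $\frac{87}{4} \approx 21.75$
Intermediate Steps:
$u{\left(T \right)} = \frac{2 T}{-19 + 2 T}$ ($u{\left(T \right)} = \frac{2 T}{T + \left(T - 19\right)} = \frac{2 T}{T + \left(-19 + T\right)} = \frac{2 T}{-19 + 2 T}$)
$E{\left(s,X \right)} = 36$ ($E{\left(s,X \right)} = \left(6 + 0\right)^{2} = 6^{2} = 36$)
$\frac{E{\left(8,94 \right)}}{u{\left(24 \right)}} = \frac{36}{2 \cdot 24 \frac{1}{-19 + 2 \cdot 24}} = \frac{36}{2 \cdot 24 \frac{1}{-19 + 48}} = \frac{36}{2 \cdot 24 \cdot \frac{1}{29}} = \frac{36}{\frac{48}{29}} = 36 \cdot \frac{29}{48} = \frac{87}{4}$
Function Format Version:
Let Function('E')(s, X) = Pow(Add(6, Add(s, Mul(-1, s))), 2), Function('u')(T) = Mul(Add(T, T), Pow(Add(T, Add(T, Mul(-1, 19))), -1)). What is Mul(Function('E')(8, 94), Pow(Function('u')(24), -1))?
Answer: Rational(87, 4) ≈ 21.750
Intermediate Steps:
Function('u')(T) = Mul(2, T, Pow(Add(-19, Mul(2, T)), -1)) (Function('u')(T) = Mul(Mul(2, T), Pow(Add(T, Add(T, -19)), -1)) = Mul(Mul(2, T), Pow(Add(T, Add(-19, T)), -1)) = Mul(Mul(2, T), Pow(Add(-19, Mul(2, T)), -1)) = Mul(2, T, Pow(Add(-19, Mul(2, T)), -1)))
Function('E')(s, X) = 36 (Function('E')(s, X) = Pow(Add(6, 0), 2) = Pow(6, 2) = 36)
Mul(Function('E')(8, 94), Pow(Function('u')(24), -1)) = Mul(36, Pow(Mul(2, 24, Pow(Add(-19, Mul(2, 24)), -1)), -1)) = Mul(36, Pow(Mul(2, 24, Pow(Add(-19, 48), -1)), -1)) = Mul(36, Pow(Mul(2, 24, Pow(29, -1)), -1)) = Mul(36, Pow(Mul(2, 24, Rational(1, 29)), -1)) = Mul(36, Pow(Rational(48, 29), -1)) = Mul(36, Rational(29, 48)) = Rational(87, 4)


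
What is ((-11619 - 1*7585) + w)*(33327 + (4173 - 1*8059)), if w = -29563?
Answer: -1435749247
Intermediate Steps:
((-11619 - 1*7585) + w)*(33327 + (4173 - 1*8059)) = ((-11619 - 1*7585) - 29563)*(33327 + (4173 - 1*8059)) = ((-11619 - 7585) - 29563)*(33327 + (4173 - 8059)) = (-19204 - 29563)*(33327 - 3886) = -48767*29441 = -1435749247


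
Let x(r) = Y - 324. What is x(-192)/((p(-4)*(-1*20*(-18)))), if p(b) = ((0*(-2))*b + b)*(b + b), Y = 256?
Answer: -17/2880 ≈ -0.0059028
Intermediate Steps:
p(b) = 2*b² (p(b) = (0*b + b)*(2*b) = (0 + b)*(2*b) = b*(2*b) = 2*b²)
x(r) = -68 (x(r) = 256 - 324 = -68)
x(-192)/((p(-4)*(-1*20*(-18)))) = -68/((2*(-4)²)*(-1*20*(-18))) = -68/((2*16)*(-20*(-18))) = -68/(32*360) = -68/11520 = -68*1/11520 = -17/2880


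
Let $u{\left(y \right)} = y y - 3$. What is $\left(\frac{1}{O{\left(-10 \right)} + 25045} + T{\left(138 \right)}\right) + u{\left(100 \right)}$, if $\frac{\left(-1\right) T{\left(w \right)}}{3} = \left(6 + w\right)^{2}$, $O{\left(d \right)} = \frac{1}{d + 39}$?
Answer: $- \frac{37921162537}{726306} \approx -52211.0$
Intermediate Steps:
$O{\left(d \right)} = \frac{1}{39 + d}$
$T{\left(w \right)} = - 3 \left(6 + w\right)^{2}$
$u{\left(y \right)} = -3 + y^{2}$ ($u{\left(y \right)} = y^{2} - 3 = -3 + y^{2}$)
$\left(\frac{1}{O{\left(-10 \right)} + 25045} + T{\left(138 \right)}\right) + u{\left(100 \right)} = \left(\frac{1}{\frac{1}{39 - 10} + 25045} - 3 \left(6 + 138\right)^{2}\right) - \left(3 - 100^{2}\right) = \left(\frac{1}{\frac{1}{29} + 25045} - 3 \cdot 144^{2}\right) + \left(-3 + 10000\right) = \left(\frac{1}{\frac{1}{29} + 25045} - 62208\right) + 9997 = \left(\frac{1}{\frac{726306}{29}} - 62208\right) + 9997 = \left(\frac{29}{726306} - 62208\right) + 9997 = - \frac{45182043619}{726306} + 9997 = - \frac{37921162537}{726306}$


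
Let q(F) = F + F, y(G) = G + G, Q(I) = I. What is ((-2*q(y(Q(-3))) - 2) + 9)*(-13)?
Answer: -403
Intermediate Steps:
y(G) = 2*G
q(F) = 2*F
((-2*q(y(Q(-3))) - 2) + 9)*(-13) = ((-4*2*(-3) - 2) + 9)*(-13) = ((-4*(-6) - 2) + 9)*(-13) = ((-2*(-12) - 2) + 9)*(-13) = ((24 - 2) + 9)*(-13) = (22 + 9)*(-13) = 31*(-13) = -403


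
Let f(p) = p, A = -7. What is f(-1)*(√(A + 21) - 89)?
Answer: 89 - √14 ≈ 85.258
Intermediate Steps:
f(-1)*(√(A + 21) - 89) = -(√(-7 + 21) - 89) = -(√14 - 89) = -(-89 + √14) = 89 - √14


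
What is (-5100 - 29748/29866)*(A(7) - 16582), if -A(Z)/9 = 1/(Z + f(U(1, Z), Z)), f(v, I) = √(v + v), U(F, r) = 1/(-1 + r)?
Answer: 92213759067507/1090109 - 342779283*√3/1090109 ≈ 8.4591e+7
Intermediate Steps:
f(v, I) = √2*√v (f(v, I) = √(2*v) = √2*√v)
A(Z) = -9/(Z + √2*√(1/(-1 + Z)))
(-5100 - 29748/29866)*(A(7) - 16582) = (-5100 - 29748/29866)*(-9/(7 + √2*√(1/(-1 + 7))) - 16582) = (-5100 - 29748*1/29866)*(-9/(7 + √2*√(1/6)) - 16582) = (-5100 - 14874/14933)*(-9/(7 + √2*√(⅙)) - 16582) = -76173174*(-9/(7 + √2*(√6/6)) - 16582)/14933 = -76173174*(-9/(7 + √3/3) - 16582)/14933 = -76173174*(-16582 - 9/(7 + √3/3))/14933 = 1263103571268/14933 + 685558566/(14933*(7 + √3/3))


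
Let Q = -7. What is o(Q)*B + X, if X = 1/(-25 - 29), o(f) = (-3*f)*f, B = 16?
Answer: -127009/54 ≈ -2352.0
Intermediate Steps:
o(f) = -3*f²
X = -1/54 (X = 1/(-54) = -1/54 ≈ -0.018519)
o(Q)*B + X = -3*(-7)²*16 - 1/54 = -3*49*16 - 1/54 = -147*16 - 1/54 = -2352 - 1/54 = -127009/54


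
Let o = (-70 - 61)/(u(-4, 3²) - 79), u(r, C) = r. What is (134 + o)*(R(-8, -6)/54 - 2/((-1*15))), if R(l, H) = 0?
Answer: 7502/415 ≈ 18.077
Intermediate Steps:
o = 131/83 (o = (-70 - 61)/(-4 - 79) = -131/(-83) = -131*(-1/83) = 131/83 ≈ 1.5783)
(134 + o)*(R(-8, -6)/54 - 2/((-1*15))) = (134 + 131/83)*(0/54 - 2/((-1*15))) = 11253*(0*(1/54) - 2/(-15))/83 = 11253*(0 - 2*(-1/15))/83 = 11253*(0 + 2/15)/83 = (11253/83)*(2/15) = 7502/415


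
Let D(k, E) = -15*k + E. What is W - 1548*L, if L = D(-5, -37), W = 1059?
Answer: -57765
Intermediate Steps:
D(k, E) = E - 15*k
L = 38 (L = -37 - 15*(-5) = -37 + 75 = 38)
W - 1548*L = 1059 - 1548*38 = 1059 - 58824 = -57765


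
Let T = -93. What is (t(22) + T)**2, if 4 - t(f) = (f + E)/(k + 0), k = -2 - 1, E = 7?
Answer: 56644/9 ≈ 6293.8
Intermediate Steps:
k = -3
t(f) = 19/3 + f/3 (t(f) = 4 - (f + 7)/(-3 + 0) = 4 - (7 + f)/(-3) = 4 - (7 + f)*(-1)/3 = 4 - (-7/3 - f/3) = 4 + (7/3 + f/3) = 19/3 + f/3)
(t(22) + T)**2 = ((19/3 + (1/3)*22) - 93)**2 = ((19/3 + 22/3) - 93)**2 = (41/3 - 93)**2 = (-238/3)**2 = 56644/9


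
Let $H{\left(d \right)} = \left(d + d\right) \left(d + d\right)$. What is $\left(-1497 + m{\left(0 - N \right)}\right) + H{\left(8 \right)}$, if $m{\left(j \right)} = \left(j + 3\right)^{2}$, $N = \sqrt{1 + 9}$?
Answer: $-1241 + \left(3 - \sqrt{10}\right)^{2} \approx -1241.0$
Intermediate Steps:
$N = \sqrt{10} \approx 3.1623$
$m{\left(j \right)} = \left(3 + j\right)^{2}$
$H{\left(d \right)} = 4 d^{2}$ ($H{\left(d \right)} = 2 d 2 d = 4 d^{2}$)
$\left(-1497 + m{\left(0 - N \right)}\right) + H{\left(8 \right)} = \left(-1497 + \left(3 + \left(0 - \sqrt{10}\right)\right)^{2}\right) + 4 \cdot 8^{2} = \left(-1497 + \left(3 - \sqrt{10}\right)^{2}\right) + 4 \cdot 64 = \left(-1497 + \left(3 - \sqrt{10}\right)^{2}\right) + 256 = -1241 + \left(3 - \sqrt{10}\right)^{2}$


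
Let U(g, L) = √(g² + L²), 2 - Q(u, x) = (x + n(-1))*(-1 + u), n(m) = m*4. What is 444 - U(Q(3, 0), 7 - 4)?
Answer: 444 - √109 ≈ 433.56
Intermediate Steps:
n(m) = 4*m
Q(u, x) = 2 - (-1 + u)*(-4 + x) (Q(u, x) = 2 - (x + 4*(-1))*(-1 + u) = 2 - (x - 4)*(-1 + u) = 2 - (-4 + x)*(-1 + u) = 2 - (-1 + u)*(-4 + x))
U(g, L) = √(L² + g²)
444 - U(Q(3, 0), 7 - 4) = 444 - √((7 - 4)² + (-2 + 0 + 4*3 - 1*3*0)²) = 444 - √(3² + (-2 + 0 + 12 + 0)²) = 444 - √(9 + 10²) = 444 - √(9 + 100) = 444 - √109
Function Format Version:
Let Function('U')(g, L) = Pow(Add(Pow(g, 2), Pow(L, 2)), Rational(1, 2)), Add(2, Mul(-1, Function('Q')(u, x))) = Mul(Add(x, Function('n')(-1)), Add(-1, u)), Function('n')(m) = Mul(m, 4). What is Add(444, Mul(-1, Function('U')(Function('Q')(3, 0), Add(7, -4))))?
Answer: Add(444, Mul(-1, Pow(109, Rational(1, 2)))) ≈ 433.56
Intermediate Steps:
Function('n')(m) = Mul(4, m)
Function('Q')(u, x) = Add(2, Mul(-1, Add(-1, u), Add(-4, x))) (Function('Q')(u, x) = Add(2, Mul(-1, Mul(Add(x, Mul(4, -1)), Add(-1, u)))) = Add(2, Mul(-1, Mul(Add(x, -4), Add(-1, u)))) = Add(2, Mul(-1, Mul(Add(-4, x), Add(-1, u)))) = Add(2, Mul(-1, Mul(Add(-1, u), Add(-4, x)))) = Add(2, Mul(-1, Add(-1, u), Add(-4, x))))
Function('U')(g, L) = Pow(Add(Pow(L, 2), Pow(g, 2)), Rational(1, 2))
Add(444, Mul(-1, Function('U')(Function('Q')(3, 0), Add(7, -4)))) = Add(444, Mul(-1, Pow(Add(Pow(Add(7, -4), 2), Pow(Add(-2, 0, Mul(4, 3), Mul(-1, 3, 0)), 2)), Rational(1, 2)))) = Add(444, Mul(-1, Pow(Add(Pow(3, 2), Pow(Add(-2, 0, 12, 0), 2)), Rational(1, 2)))) = Add(444, Mul(-1, Pow(Add(9, Pow(10, 2)), Rational(1, 2)))) = Add(444, Mul(-1, Pow(Add(9, 100), Rational(1, 2)))) = Add(444, Mul(-1, Pow(109, Rational(1, 2))))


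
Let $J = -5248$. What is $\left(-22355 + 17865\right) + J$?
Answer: $-9738$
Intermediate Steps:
$\left(-22355 + 17865\right) + J = \left(-22355 + 17865\right) - 5248 = -4490 - 5248 = -9738$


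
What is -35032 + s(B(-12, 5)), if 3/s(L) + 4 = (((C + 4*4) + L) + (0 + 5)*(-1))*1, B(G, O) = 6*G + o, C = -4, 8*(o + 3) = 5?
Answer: -20003296/571 ≈ -35032.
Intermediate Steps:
o = -19/8 (o = -3 + (1/8)*5 = -3 + 5/8 = -19/8 ≈ -2.3750)
B(G, O) = -19/8 + 6*G (B(G, O) = 6*G - 19/8 = -19/8 + 6*G)
s(L) = 3/(3 + L) (s(L) = 3/(-4 + (((-4 + 4*4) + L) + (0 + 5)*(-1))*1) = 3/(-4 + (((-4 + 16) + L) + 5*(-1))*1) = 3/(-4 + ((12 + L) - 5)*1) = 3/(-4 + (7 + L)*1) = 3/(-4 + (7 + L)) = 3/(3 + L))
-35032 + s(B(-12, 5)) = -35032 + 3/(3 + (-19/8 + 6*(-12))) = -35032 + 3/(3 + (-19/8 - 72)) = -35032 + 3/(3 - 595/8) = -35032 + 3/(-571/8) = -35032 + 3*(-8/571) = -35032 - 24/571 = -20003296/571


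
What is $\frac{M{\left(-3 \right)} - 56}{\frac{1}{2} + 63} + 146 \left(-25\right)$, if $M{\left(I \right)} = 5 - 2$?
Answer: $- \frac{463656}{127} \approx -3650.8$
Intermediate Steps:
$M{\left(I \right)} = 3$
$\frac{M{\left(-3 \right)} - 56}{\frac{1}{2} + 63} + 146 \left(-25\right) = \frac{3 - 56}{\frac{1}{2} + 63} + 146 \left(-25\right) = - \frac{53}{\frac{1}{2} + 63} - 3650 = - \frac{53}{\frac{127}{2}} - 3650 = \left(-53\right) \frac{2}{127} - 3650 = - \frac{106}{127} - 3650 = - \frac{463656}{127}$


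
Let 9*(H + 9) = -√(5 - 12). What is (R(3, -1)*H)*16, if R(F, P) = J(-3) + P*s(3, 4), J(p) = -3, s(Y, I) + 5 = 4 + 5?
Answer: 1008 + 112*I*√7/9 ≈ 1008.0 + 32.925*I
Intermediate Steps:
s(Y, I) = 4 (s(Y, I) = -5 + (4 + 5) = -5 + 9 = 4)
R(F, P) = -3 + 4*P (R(F, P) = -3 + P*4 = -3 + 4*P)
H = -9 - I*√7/9 (H = -9 + (-√(5 - 12))/9 = -9 + (-√(-7))/9 = -9 + (-I*√7)/9 = -9 - I*√7/9 ≈ -9.0 - 0.29397*I)
(R(3, -1)*H)*16 = ((-3 + 4*(-1))*(-9 - I*√7/9))*16 = ((-3 - 4)*(-9 - I*√7/9))*16 = -7*(-9 - I*√7/9)*16 = (63 + 7*I*√7/9)*16 = 1008 + 112*I*√7/9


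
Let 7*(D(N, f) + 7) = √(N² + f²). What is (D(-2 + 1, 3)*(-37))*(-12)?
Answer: -3108 + 444*√10/7 ≈ -2907.4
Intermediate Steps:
D(N, f) = -7 + √(N² + f²)/7
(D(-2 + 1, 3)*(-37))*(-12) = ((-7 + √((-2 + 1)² + 3²)/7)*(-37))*(-12) = ((-7 + √((-1)² + 9)/7)*(-37))*(-12) = ((-7 + √(1 + 9)/7)*(-37))*(-12) = ((-7 + √10/7)*(-37))*(-12) = (259 - 37*√10/7)*(-12) = -3108 + 444*√10/7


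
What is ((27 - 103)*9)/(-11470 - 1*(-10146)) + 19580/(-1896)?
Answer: -1539191/156894 ≈ -9.8104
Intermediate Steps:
((27 - 103)*9)/(-11470 - 1*(-10146)) + 19580/(-1896) = (-76*9)/(-11470 + 10146) + 19580*(-1/1896) = -684/(-1324) - 4895/474 = -684*(-1/1324) - 4895/474 = 171/331 - 4895/474 = -1539191/156894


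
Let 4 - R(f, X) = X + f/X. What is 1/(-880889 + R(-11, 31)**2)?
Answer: -961/845852053 ≈ -1.1361e-6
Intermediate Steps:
R(f, X) = 4 - X - f/X (R(f, X) = 4 - (X + f/X) = 4 + (-X - f/X) = 4 - X - f/X)
1/(-880889 + R(-11, 31)**2) = 1/(-880889 + (4 - 1*31 - 1*(-11)/31)**2) = 1/(-880889 + (4 - 31 - 1*(-11)*1/31)**2) = 1/(-880889 + (4 - 31 + 11/31)**2) = 1/(-880889 + (-826/31)**2) = 1/(-880889 + 682276/961) = 1/(-845852053/961) = -961/845852053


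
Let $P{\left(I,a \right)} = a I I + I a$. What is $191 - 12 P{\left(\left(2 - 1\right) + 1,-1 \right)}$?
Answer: $263$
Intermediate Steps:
$P{\left(I,a \right)} = I a + a I^{2}$ ($P{\left(I,a \right)} = I a I + I a = a I^{2} + I a = I a + a I^{2}$)
$191 - 12 P{\left(\left(2 - 1\right) + 1,-1 \right)} = 191 - 12 \left(\left(2 - 1\right) + 1\right) \left(-1\right) \left(1 + \left(\left(2 - 1\right) + 1\right)\right) = 191 - 12 \left(1 + 1\right) \left(-1\right) \left(1 + \left(1 + 1\right)\right) = 191 - 12 \cdot 2 \left(-1\right) \left(1 + 2\right) = 191 - 12 \cdot 2 \left(-1\right) 3 = 191 - -72 = 191 + 72 = 263$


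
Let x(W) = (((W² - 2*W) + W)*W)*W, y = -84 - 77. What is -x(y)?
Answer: -676071522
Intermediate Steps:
y = -161
x(W) = W²*(W² - W) (x(W) = ((W² - W)*W)*W = (W*(W² - W))*W = W²*(W² - W))
-x(y) = -(-161)³*(-1 - 161) = -(-4173281)*(-162) = -1*676071522 = -676071522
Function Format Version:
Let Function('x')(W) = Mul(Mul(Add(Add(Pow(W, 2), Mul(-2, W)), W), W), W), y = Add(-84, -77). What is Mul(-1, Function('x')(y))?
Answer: -676071522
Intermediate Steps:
y = -161
Function('x')(W) = Mul(Pow(W, 2), Add(Pow(W, 2), Mul(-1, W))) (Function('x')(W) = Mul(Mul(Add(Pow(W, 2), Mul(-1, W)), W), W) = Mul(Mul(W, Add(Pow(W, 2), Mul(-1, W))), W) = Mul(Pow(W, 2), Add(Pow(W, 2), Mul(-1, W))))
Mul(-1, Function('x')(y)) = Mul(-1, Mul(Pow(-161, 3), Add(-1, -161))) = Mul(-1, Mul(-4173281, -162)) = Mul(-1, 676071522) = -676071522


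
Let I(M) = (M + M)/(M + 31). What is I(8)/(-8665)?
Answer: -16/337935 ≈ -4.7346e-5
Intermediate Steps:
I(M) = 2*M/(31 + M) (I(M) = (2*M)/(31 + M) = 2*M/(31 + M))
I(8)/(-8665) = (2*8/(31 + 8))/(-8665) = (2*8/39)*(-1/8665) = (2*8*(1/39))*(-1/8665) = (16/39)*(-1/8665) = -16/337935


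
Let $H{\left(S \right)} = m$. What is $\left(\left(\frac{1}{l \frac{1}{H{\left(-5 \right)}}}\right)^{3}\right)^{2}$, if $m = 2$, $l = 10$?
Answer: $\frac{1}{15625} \approx 6.4 \cdot 10^{-5}$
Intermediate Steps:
$H{\left(S \right)} = 2$
$\left(\left(\frac{1}{l \frac{1}{H{\left(-5 \right)}}}\right)^{3}\right)^{2} = \left(\left(\frac{1}{10 \cdot \frac{1}{2}}\right)^{3}\right)^{2} = \left(\left(\frac{1}{5}\right)^{3}\right)^{2} = \left(\frac{1}{125}\right)^{2} = \frac{1}{15625}$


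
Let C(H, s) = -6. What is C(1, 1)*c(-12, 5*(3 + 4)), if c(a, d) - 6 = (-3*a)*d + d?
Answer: -7806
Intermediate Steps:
c(a, d) = 6 + d - 3*a*d (c(a, d) = 6 + ((-3*a)*d + d) = 6 + (-3*a*d + d) = 6 + (d - 3*a*d) = 6 + d - 3*a*d)
C(1, 1)*c(-12, 5*(3 + 4)) = -6*(6 + 5*(3 + 4) - 3*(-12)*5*(3 + 4)) = -6*(6 + 5*7 - 3*(-12)*5*7) = -6*(6 + 35 - 3*(-12)*35) = -6*(6 + 35 + 1260) = -6*1301 = -7806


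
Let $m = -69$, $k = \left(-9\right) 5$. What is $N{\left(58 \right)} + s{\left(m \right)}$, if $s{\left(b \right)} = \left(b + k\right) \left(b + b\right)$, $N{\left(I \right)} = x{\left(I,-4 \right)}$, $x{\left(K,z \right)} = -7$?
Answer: $15725$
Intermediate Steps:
$k = -45$
$N{\left(I \right)} = -7$
$s{\left(b \right)} = 2 b \left(-45 + b\right)$ ($s{\left(b \right)} = \left(b - 45\right) \left(b + b\right) = \left(-45 + b\right) 2 b = 2 b \left(-45 + b\right)$)
$N{\left(58 \right)} + s{\left(m \right)} = -7 + 2 \left(-69\right) \left(-45 - 69\right) = -7 + 2 \left(-69\right) \left(-114\right) = -7 + 15732 = 15725$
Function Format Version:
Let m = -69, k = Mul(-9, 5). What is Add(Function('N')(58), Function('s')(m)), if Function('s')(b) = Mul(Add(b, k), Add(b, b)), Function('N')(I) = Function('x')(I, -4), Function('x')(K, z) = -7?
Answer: 15725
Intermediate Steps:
k = -45
Function('N')(I) = -7
Function('s')(b) = Mul(2, b, Add(-45, b)) (Function('s')(b) = Mul(Add(b, -45), Add(b, b)) = Mul(Add(-45, b), Mul(2, b)) = Mul(2, b, Add(-45, b)))
Add(Function('N')(58), Function('s')(m)) = Add(-7, Mul(2, -69, Add(-45, -69))) = Add(-7, Mul(2, -69, -114)) = Add(-7, 15732) = 15725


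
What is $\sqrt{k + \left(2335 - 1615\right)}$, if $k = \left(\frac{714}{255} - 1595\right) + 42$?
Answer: $\frac{i \sqrt{20755}}{5} \approx 28.813 i$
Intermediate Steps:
$k = - \frac{7751}{5}$ ($k = \left(714 \cdot \frac{1}{255} - 1595\right) + 42 = \left(\frac{14}{5} - 1595\right) + 42 = - \frac{7961}{5} + 42 = - \frac{7751}{5} \approx -1550.2$)
$\sqrt{k + \left(2335 - 1615\right)} = \sqrt{- \frac{7751}{5} + \left(2335 - 1615\right)} = \sqrt{- \frac{7751}{5} + 720} = \sqrt{- \frac{4151}{5}} = \frac{i \sqrt{20755}}{5}$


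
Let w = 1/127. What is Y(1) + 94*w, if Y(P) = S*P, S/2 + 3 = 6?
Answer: 856/127 ≈ 6.7402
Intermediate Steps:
S = 6 (S = -6 + 2*6 = -6 + 12 = 6)
Y(P) = 6*P
w = 1/127 ≈ 0.0078740
Y(1) + 94*w = 6*1 + 94*(1/127) = 6 + 94/127 = 856/127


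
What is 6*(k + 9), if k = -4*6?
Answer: -90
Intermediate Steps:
k = -24
6*(k + 9) = 6*(-24 + 9) = 6*(-15) = -90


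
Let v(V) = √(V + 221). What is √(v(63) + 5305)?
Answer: √(5305 + 2*√71) ≈ 72.951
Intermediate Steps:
v(V) = √(221 + V)
√(v(63) + 5305) = √(√(221 + 63) + 5305) = √(√284 + 5305) = √(2*√71 + 5305) = √(5305 + 2*√71)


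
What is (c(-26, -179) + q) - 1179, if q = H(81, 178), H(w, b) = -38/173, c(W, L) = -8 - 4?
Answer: -206081/173 ≈ -1191.2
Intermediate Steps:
c(W, L) = -12
H(w, b) = -38/173 (H(w, b) = -38*1/173 = -38/173)
q = -38/173 ≈ -0.21965
(c(-26, -179) + q) - 1179 = (-12 - 38/173) - 1179 = -2114/173 - 1179 = -206081/173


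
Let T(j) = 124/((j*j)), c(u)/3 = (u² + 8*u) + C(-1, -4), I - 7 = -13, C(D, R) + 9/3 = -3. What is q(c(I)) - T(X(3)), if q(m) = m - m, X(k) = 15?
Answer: -124/225 ≈ -0.55111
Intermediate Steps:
C(D, R) = -6 (C(D, R) = -3 - 3 = -6)
I = -6 (I = 7 - 13 = -6)
c(u) = -18 + 3*u² + 24*u (c(u) = 3*((u² + 8*u) - 6) = 3*(-6 + u² + 8*u) = -18 + 3*u² + 24*u)
T(j) = 124/j² (T(j) = 124/(j²) = 124/j²)
q(m) = 0
q(c(I)) - T(X(3)) = 0 - 124/15² = 0 - 124/225 = -124/225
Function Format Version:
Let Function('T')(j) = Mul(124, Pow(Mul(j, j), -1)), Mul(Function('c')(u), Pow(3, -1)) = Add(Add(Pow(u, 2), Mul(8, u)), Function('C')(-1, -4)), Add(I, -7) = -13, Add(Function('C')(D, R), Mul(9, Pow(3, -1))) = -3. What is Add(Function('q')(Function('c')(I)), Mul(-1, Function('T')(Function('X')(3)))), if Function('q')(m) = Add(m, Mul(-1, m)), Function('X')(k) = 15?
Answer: Rational(-124, 225) ≈ -0.55111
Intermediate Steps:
Function('C')(D, R) = -6 (Function('C')(D, R) = Add(-3, -3) = -6)
I = -6 (I = Add(7, -13) = -6)
Function('c')(u) = Add(-18, Mul(3, Pow(u, 2)), Mul(24, u)) (Function('c')(u) = Mul(3, Add(Add(Pow(u, 2), Mul(8, u)), -6)) = Mul(3, Add(-6, Pow(u, 2), Mul(8, u))) = Add(-18, Mul(3, Pow(u, 2)), Mul(24, u)))
Function('T')(j) = Mul(124, Pow(j, -2)) (Function('T')(j) = Mul(124, Pow(Pow(j, 2), -1)) = Mul(124, Pow(j, -2)))
Function('q')(m) = 0
Add(Function('q')(Function('c')(I)), Mul(-1, Function('T')(Function('X')(3)))) = Add(0, Mul(-1, Mul(124, Pow(15, -2)))) = Add(0, Mul(-1, Mul(124, Rational(1, 225)))) = Add(0, Mul(-1, Rational(124, 225))) = Add(0, Rational(-124, 225)) = Rational(-124, 225)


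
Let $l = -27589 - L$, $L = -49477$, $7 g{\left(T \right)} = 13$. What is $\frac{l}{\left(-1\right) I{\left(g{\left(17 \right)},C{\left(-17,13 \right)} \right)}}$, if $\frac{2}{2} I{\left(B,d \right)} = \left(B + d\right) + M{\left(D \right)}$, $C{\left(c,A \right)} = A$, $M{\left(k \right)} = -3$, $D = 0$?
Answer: $- \frac{153216}{83} \approx -1846.0$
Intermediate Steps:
$g{\left(T \right)} = \frac{13}{7}$ ($g{\left(T \right)} = \frac{1}{7} \cdot 13 = \frac{13}{7}$)
$I{\left(B,d \right)} = -3 + B + d$ ($I{\left(B,d \right)} = \left(B + d\right) - 3 = -3 + B + d$)
$l = 21888$ ($l = -27589 - -49477 = -27589 + 49477 = 21888$)
$\frac{l}{\left(-1\right) I{\left(g{\left(17 \right)},C{\left(-17,13 \right)} \right)}} = \frac{21888}{\left(-1\right) \left(-3 + \frac{13}{7} + 13\right)} = \frac{21888}{\left(-1\right) \frac{83}{7}} = \frac{21888}{- \frac{83}{7}} = 21888 \left(- \frac{7}{83}\right) = - \frac{153216}{83}$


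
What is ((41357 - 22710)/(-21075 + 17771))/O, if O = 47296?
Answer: -18647/156265984 ≈ -0.00011933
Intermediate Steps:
((41357 - 22710)/(-21075 + 17771))/O = ((41357 - 22710)/(-21075 + 17771))/47296 = (18647/(-3304))*(1/47296) = (18647*(-1/3304))*(1/47296) = -18647/3304*1/47296 = -18647/156265984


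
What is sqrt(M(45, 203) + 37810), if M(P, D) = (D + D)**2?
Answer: sqrt(202646) ≈ 450.16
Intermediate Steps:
M(P, D) = 4*D**2 (M(P, D) = (2*D)**2 = 4*D**2)
sqrt(M(45, 203) + 37810) = sqrt(4*203**2 + 37810) = sqrt(4*41209 + 37810) = sqrt(164836 + 37810) = sqrt(202646)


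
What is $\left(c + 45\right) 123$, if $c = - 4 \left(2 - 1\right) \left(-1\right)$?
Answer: $6027$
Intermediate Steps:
$c = 4$ ($c = \left(-4\right) 1 \left(-1\right) = \left(-4\right) \left(-1\right) = 4$)
$\left(c + 45\right) 123 = \left(4 + 45\right) 123 = 49 \cdot 123 = 6027$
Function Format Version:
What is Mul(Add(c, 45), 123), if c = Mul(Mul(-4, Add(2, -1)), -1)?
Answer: 6027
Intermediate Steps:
c = 4 (c = Mul(Mul(-4, 1), -1) = Mul(-4, -1) = 4)
Mul(Add(c, 45), 123) = Mul(Add(4, 45), 123) = Mul(49, 123) = 6027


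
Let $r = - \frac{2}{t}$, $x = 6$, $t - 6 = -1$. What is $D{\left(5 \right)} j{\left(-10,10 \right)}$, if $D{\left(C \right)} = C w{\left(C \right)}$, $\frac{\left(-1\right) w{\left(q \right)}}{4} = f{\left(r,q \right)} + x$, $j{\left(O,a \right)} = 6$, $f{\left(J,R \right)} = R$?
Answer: $-1320$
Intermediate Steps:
$t = 5$ ($t = 6 - 1 = 5$)
$r = - \frac{2}{5} \approx -0.4$
$w{\left(q \right)} = -24 - 4 q$ ($w{\left(q \right)} = - 4 \left(q + 6\right) = - 4 \left(6 + q\right) = -24 - 4 q$)
$D{\left(C \right)} = C \left(-24 - 4 C\right)$
$D{\left(5 \right)} j{\left(-10,10 \right)} = \left(-4\right) 5 \left(6 + 5\right) 6 = \left(-4\right) 5 \cdot 11 \cdot 6 = \left(-220\right) 6 = -1320$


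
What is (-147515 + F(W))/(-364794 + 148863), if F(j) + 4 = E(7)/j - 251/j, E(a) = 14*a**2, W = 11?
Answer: 540758/791747 ≈ 0.68299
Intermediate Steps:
F(j) = -4 + 435/j (F(j) = -4 + ((14*7**2)/j - 251/j) = -4 + ((14*49)/j - 251/j) = -4 + (686/j - 251/j) = -4 + 435/j)
(-147515 + F(W))/(-364794 + 148863) = (-147515 + (-4 + 435/11))/(-364794 + 148863) = (-147515 + (-4 + 435*(1/11)))/(-215931) = (-147515 + (-4 + 435/11))*(-1/215931) = (-147515 + 391/11)*(-1/215931) = -1622274/11*(-1/215931) = 540758/791747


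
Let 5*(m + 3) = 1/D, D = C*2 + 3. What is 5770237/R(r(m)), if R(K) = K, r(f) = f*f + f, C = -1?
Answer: 144255925/126 ≈ 1.1449e+6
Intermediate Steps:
D = 1 (D = -1*2 + 3 = -2 + 3 = 1)
m = -14/5 (m = -3 + (1/5)/1 = -3 + (1/5)*1 = -3 + 1/5 = -14/5 ≈ -2.8000)
r(f) = f + f**2 (r(f) = f**2 + f = f + f**2)
5770237/R(r(m)) = 5770237/((-14*(1 - 14/5)/5)) = 5770237/((-14/5*(-9/5))) = 5770237/(126/25) = 5770237*(25/126) = 144255925/126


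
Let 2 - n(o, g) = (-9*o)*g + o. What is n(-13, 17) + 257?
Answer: -1717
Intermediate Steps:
n(o, g) = 2 - o + 9*g*o (n(o, g) = 2 - ((-9*o)*g + o) = 2 - (-9*g*o + o) = 2 - (o - 9*g*o) = 2 + (-o + 9*g*o) = 2 - o + 9*g*o)
n(-13, 17) + 257 = (2 - 1*(-13) + 9*17*(-13)) + 257 = (2 + 13 - 1989) + 257 = -1974 + 257 = -1717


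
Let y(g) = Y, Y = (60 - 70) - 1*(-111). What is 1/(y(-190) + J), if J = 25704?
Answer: 1/25805 ≈ 3.8752e-5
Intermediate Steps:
Y = 101 (Y = -10 + 111 = 101)
y(g) = 101
1/(y(-190) + J) = 1/(101 + 25704) = 1/25805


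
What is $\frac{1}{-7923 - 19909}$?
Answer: $- \frac{1}{27832} \approx -3.593 \cdot 10^{-5}$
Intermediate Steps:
$\frac{1}{-7923 - 19909} = \frac{1}{-27832} = - \frac{1}{27832}$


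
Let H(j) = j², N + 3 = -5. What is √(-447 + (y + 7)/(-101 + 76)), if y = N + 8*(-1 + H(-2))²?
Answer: I*√11246/5 ≈ 21.209*I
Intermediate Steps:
N = -8 (N = -3 - 5 = -8)
y = 64 (y = -8 + 8*(-1 + (-2)²)² = -8 + 8*(-1 + 4)² = -8 + 8*3² = -8 + 8*9 = -8 + 72 = 64)
√(-447 + (y + 7)/(-101 + 76)) = √(-447 + (64 + 7)/(-101 + 76)) = √(-447 + 71/(-25)) = √(-447 + 71*(-1/25)) = √(-447 - 71/25) = √(-11246/25) = I*√11246/5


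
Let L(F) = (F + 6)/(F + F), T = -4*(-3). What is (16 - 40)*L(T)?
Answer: -18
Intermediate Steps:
T = 12
L(F) = (6 + F)/(2*F) (L(F) = (6 + F)/((2*F)) = (6 + F)*(1/(2*F)) = (6 + F)/(2*F))
(16 - 40)*L(T) = (16 - 40)*((½)*(6 + 12)/12) = -12*18/12 = -24*¾ = -18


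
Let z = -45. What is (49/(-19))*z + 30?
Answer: 2775/19 ≈ 146.05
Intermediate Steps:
(49/(-19))*z + 30 = (49/(-19))*(-45) + 30 = (49*(-1/19))*(-45) + 30 = -49/19*(-45) + 30 = 2205/19 + 30 = 2775/19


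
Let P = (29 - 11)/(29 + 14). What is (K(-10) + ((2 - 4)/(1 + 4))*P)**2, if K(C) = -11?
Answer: 5764801/46225 ≈ 124.71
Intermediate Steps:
P = 18/43 ≈ 0.41860
(K(-10) + ((2 - 4)/(1 + 4))*P)**2 = (-11 + ((2 - 4)/(1 + 4))*(18/43))**2 = (-11 - 2/5*(18/43))**2 = (-11 - 2*1/5*(18/43))**2 = (-11 - 2/5*18/43)**2 = (-11 - 36/215)**2 = (-2401/215)**2 = 5764801/46225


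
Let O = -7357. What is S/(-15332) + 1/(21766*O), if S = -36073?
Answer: 2888229143197/1227575453692 ≈ 2.3528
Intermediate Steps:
S/(-15332) + 1/(21766*O) = -36073/(-15332) + 1/(21766*(-7357)) = -36073*(-1/15332) + (1/21766)*(-1/7357) = 36073/15332 - 1/160132462 = 2888229143197/1227575453692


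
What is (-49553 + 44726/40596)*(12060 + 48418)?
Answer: -30414520189009/10149 ≈ -2.9968e+9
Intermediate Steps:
(-49553 + 44726/40596)*(12060 + 48418) = (-49553 + 44726*(1/40596))*60478 = (-49553 + 22363/20298)*60478 = -1005804431/20298*60478 = -30414520189009/10149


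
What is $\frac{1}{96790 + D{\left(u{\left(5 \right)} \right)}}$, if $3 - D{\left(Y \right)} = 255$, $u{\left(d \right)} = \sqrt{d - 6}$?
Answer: $\frac{1}{96538} \approx 1.0359 \cdot 10^{-5}$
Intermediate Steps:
$u{\left(d \right)} = \sqrt{-6 + d}$
$D{\left(Y \right)} = -252$ ($D{\left(Y \right)} = 3 - 255 = -252$)
$\frac{1}{96790 + D{\left(u{\left(5 \right)} \right)}} = \frac{1}{96790 - 252} = \frac{1}{96538}$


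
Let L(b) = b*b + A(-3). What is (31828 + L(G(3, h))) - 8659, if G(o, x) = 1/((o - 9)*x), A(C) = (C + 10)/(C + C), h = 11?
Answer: 100919083/4356 ≈ 23168.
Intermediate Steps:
A(C) = (10 + C)/(2*C) (A(C) = (10 + C)/((2*C)) = (10 + C)*(1/(2*C)) = (10 + C)/(2*C))
G(o, x) = 1/(x*(-9 + o)) (G(o, x) = 1/((-9 + o)*x) = 1/(x*(-9 + o)))
L(b) = -7/6 + b² (L(b) = b*b + (½)*(10 - 3)/(-3) = b² + (½)*(-⅓)*7 = b² - 7/6 = -7/6 + b²)
(31828 + L(G(3, h))) - 8659 = (31828 + (-7/6 + (1/(11*(-9 + 3)))²)) - 8659 = (31828 + (-7/6 + ((1/11)/(-6))²)) - 8659 = (31828 + (-7/6 + ((1/11)*(-⅙))²)) - 8659 = (31828 + (-7/6 + (-1/66)²)) - 8659 = (31828 + (-7/6 + 1/4356)) - 8659 = (31828 - 5081/4356) - 8659 = 138637687/4356 - 8659 = 100919083/4356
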